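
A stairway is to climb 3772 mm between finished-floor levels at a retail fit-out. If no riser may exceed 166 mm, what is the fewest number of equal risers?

At most 166 each: 3772/166 = 22.72, giving 23 risers.

23 risers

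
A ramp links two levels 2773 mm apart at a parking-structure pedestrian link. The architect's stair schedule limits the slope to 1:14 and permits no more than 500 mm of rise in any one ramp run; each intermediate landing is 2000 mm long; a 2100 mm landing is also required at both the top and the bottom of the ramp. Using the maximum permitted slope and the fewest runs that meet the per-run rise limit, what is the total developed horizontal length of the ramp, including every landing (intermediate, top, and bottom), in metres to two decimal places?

2773 / 500 = 5.55, so 6 ramp runs are needed. That means 5 intermediate landings.
Horizontal run for 2773 mm of rise at 1:14 is 2773 × 14 = 38822 mm.
Intermediate landings: 5 × 2000 = 10000 mm.
Top and bottom landings: 2 × 2100 = 4200 mm.
Total = 38822 + 10000 + 4200 = 53022 mm.
= 53.02 m.

53.02 m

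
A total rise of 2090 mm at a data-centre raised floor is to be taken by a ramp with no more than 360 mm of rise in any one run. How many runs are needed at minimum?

⌈2090/360⌉ = 6 ramp runs.

6 runs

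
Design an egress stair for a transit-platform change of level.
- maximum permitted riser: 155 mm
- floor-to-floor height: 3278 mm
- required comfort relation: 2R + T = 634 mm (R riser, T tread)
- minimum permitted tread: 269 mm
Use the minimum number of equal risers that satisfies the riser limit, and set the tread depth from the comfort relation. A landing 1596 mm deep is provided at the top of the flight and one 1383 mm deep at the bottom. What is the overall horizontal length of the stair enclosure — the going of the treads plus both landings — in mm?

10035 mm

⌈3278/155⌉ = 22 risers.
R = 3278 ÷ 22 = 149 mm.
From 2R + T = 634: T = 634 − 298 = 336 mm.
Going = (22 − 1) × 336 = 7056 mm.
Add landings: 7056 + 1596 + 1383 = 10035 mm.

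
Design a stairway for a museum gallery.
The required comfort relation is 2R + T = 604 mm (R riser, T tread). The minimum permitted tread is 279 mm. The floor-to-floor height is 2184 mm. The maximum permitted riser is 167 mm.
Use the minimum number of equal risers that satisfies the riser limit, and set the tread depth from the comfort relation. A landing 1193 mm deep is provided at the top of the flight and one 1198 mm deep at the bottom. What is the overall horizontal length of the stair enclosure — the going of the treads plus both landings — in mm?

6187 mm

⌈2184/167⌉ = 14 risers.
R = 2184 ÷ 14 = 156 mm.
T = 604 − 2·156 = 292 mm, which satisfies the 279 mm minimum.
14 risers give 13 treads; going = 13 × 292 = 3796 mm.
Enclosure = 3796 + 1193 + 1198 = 6187 mm.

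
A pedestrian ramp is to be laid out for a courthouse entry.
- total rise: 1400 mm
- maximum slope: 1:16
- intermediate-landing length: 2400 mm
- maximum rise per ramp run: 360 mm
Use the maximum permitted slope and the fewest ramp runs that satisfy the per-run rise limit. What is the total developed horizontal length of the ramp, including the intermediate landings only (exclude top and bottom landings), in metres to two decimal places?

1400 / 360 = 3.89, so 4 ramp runs are needed. That means 3 intermediate landings.
Ramp run (horizontal) at 1:16: 1400 × 16 = 22400 mm.
Intermediate landings: 3 × 2400 = 7200 mm.
Total developed length = 22400 + 7200 = 29600 mm.
= 29.60 m.

29.60 m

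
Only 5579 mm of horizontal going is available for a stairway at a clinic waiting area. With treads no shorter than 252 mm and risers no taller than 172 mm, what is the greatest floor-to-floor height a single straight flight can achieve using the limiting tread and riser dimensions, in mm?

3956 mm

Treads that fit: ⌊5579 / 252⌋ = 22.
Risers = treads + 1 = 23.
Maximum height = 23 × 172 = 3956 mm.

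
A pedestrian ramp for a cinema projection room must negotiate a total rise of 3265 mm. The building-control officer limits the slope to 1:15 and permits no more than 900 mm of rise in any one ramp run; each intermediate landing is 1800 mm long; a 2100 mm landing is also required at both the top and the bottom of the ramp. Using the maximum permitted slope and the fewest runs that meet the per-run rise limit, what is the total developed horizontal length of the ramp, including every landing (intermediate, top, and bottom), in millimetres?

58575 mm

At most 900 each: 3265/900 = 3.63, giving 4 ramp runs. That means 3 intermediate landings.
Horizontal run for 3265 mm of rise at 1:15 is 3265 × 15 = 48975 mm.
Intermediate landings: 3 × 1800 = 5400 mm.
Top and bottom landings: 2 × 2100 = 4200 mm.
Total = 48975 + 5400 + 4200 = 58575 mm.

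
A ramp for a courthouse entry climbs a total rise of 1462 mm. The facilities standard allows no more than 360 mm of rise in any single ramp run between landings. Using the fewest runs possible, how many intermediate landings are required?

At most 360 each: 1462/360 = 4.06, giving 5 ramp runs.
5 runs are separated by 4 intermediate landings.

4 intermediate landings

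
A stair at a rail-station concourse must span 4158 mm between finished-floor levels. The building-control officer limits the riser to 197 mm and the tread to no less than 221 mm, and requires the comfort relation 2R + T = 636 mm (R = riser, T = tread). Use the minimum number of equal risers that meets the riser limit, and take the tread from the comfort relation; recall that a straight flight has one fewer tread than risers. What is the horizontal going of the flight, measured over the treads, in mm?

4158 / 197 = 21.11, so 22 risers are needed.
Each riser is 4158/22 = 189 mm (≤ 197 mm).
T = 636 − 2·189 = 258 mm, which satisfies the 221 mm minimum.
Going = (22 − 1) × 258 = 5418 mm.

5418 mm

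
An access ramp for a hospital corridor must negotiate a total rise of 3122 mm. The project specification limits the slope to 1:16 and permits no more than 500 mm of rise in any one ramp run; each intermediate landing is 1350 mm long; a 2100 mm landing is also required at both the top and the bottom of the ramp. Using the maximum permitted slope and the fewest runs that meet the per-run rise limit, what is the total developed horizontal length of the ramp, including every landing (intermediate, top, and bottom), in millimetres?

3122 / 500 = 6.244 → round up to 7 ramp runs. That means 6 intermediate landings.
Horizontal run for 3122 mm of rise at 1:16 is 3122 × 16 = 49952 mm.
Intermediate landings: 6 × 1350 = 8100 mm.
Top and bottom landings: 2 × 2100 = 4200 mm.
Total = 49952 + 8100 + 4200 = 62252 mm.

62252 mm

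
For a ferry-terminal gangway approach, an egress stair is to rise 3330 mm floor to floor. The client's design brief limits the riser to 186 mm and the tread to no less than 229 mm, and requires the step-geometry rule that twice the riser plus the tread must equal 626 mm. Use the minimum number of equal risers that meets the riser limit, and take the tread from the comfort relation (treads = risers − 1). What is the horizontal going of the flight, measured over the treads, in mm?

4352 mm

⌈3330/186⌉ = 18 risers.
R = 3330 ÷ 18 = 185 mm.
From 2R + T = 626: T = 626 − 370 = 256 mm.
18 risers give 17 treads; going = 17 × 256 = 4352 mm.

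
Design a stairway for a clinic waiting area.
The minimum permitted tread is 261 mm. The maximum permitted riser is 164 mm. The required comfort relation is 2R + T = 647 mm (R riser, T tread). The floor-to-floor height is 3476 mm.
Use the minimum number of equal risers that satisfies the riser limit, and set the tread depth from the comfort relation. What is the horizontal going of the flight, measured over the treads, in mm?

⌈3476/164⌉ = 22 risers.
R = 3476 ÷ 22 = 158 mm.
Tread T = 647 − 2 × 158 = 331 mm (≥ 261 mm).
Going = (22 − 1) × 331 = 6951 mm.

6951 mm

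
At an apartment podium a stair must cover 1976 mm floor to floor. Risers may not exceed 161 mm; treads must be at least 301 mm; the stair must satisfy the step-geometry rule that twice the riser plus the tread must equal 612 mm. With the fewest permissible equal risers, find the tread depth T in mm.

308 mm

1976 / 161 = 12.273 → round up to 13 risers.
Each riser is 1976/13 = 152 mm (≤ 161 mm).
From 2R + T = 612: T = 612 − 304 = 308 mm.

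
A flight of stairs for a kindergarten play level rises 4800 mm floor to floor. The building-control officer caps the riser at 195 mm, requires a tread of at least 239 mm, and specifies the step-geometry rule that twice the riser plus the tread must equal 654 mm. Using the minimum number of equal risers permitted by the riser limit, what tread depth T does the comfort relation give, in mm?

⌈4800/195⌉ = 25 risers.
Riser R = 4800 / 25 = 192 mm, within the 195 mm limit.
From 2R + T = 654: T = 654 − 384 = 270 mm.

270 mm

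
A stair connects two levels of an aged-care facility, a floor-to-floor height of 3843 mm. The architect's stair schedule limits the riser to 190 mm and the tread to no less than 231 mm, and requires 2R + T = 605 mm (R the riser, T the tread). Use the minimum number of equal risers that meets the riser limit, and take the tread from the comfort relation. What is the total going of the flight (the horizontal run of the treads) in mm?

3843 / 190 = 20.226 → round up to 21 risers.
Each riser is 3843/21 = 183 mm (≤ 190 mm).
From 2R + T = 605: T = 605 − 366 = 239 mm.
21 risers give 20 treads; going = 20 × 239 = 4780 mm.

4780 mm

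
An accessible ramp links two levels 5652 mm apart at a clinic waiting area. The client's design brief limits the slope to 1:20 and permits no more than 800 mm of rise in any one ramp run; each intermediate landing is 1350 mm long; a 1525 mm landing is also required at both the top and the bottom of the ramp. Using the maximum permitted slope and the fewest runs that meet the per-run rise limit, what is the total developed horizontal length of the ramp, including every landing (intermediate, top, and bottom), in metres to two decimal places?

125.54 m

5652 / 800 = 7.065 → round up to 8 ramp runs. That means 7 intermediate landings.
Ramp run (horizontal) at 1:20: 5652 × 20 = 113040 mm.
7 intermediate landings contribute 7 × 1350 = 9450 mm.
Top and bottom landings: 2 × 1525 = 3050 mm.
Total = 113040 + 9450 + 3050 = 125540 mm.
= 125.54 m.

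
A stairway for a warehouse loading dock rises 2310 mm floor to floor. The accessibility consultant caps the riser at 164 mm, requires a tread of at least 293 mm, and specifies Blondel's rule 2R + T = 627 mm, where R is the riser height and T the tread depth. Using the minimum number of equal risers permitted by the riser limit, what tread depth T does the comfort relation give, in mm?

At most 164 each: 2310/164 = 14.09, giving 15 risers.
Each riser is 2310/15 = 154 mm (≤ 164 mm).
Tread T = 627 − 2 × 154 = 319 mm (≥ 293 mm).

319 mm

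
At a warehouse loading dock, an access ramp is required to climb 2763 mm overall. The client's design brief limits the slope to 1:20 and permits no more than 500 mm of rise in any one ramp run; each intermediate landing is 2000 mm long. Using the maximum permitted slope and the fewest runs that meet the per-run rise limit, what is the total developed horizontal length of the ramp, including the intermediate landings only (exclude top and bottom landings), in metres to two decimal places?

At most 500 each: 2763/500 = 5.53, giving 6 ramp runs. That means 5 intermediate landings.
Horizontal run for 2763 mm of rise at 1:20 is 2763 × 20 = 55260 mm.
Intermediate landings: 5 × 2000 = 10000 mm.
Developed length = 55260 + 10000 = 65260 mm.
= 65.26 m.

65.26 m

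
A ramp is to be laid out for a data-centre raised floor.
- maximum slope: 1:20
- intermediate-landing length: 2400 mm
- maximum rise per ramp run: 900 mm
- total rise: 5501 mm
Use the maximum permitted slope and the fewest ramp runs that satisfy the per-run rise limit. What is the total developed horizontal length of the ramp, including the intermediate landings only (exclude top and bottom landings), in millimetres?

124420 mm

5501 / 900 = 6.11, so 7 ramp runs are needed. That means 6 intermediate landings.
Ramp run (horizontal) at 1:20: 5501 × 20 = 110020 mm.
Intermediate landings: 6 × 2400 = 14400 mm.
Developed length = 110020 + 14400 = 124420 mm.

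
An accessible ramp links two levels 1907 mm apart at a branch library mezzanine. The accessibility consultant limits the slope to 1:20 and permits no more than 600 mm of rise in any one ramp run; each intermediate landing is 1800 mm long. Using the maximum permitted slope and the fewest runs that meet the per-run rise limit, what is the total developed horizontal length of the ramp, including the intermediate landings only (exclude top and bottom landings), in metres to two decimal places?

⌈1907/600⌉ = 4 ramp runs. That means 3 intermediate landings.
Horizontal run for 1907 mm of rise at 1:20 is 1907 × 20 = 38140 mm.
3 intermediate landings contribute 3 × 1800 = 5400 mm.
Developed length = 38140 + 5400 = 43540 mm.
= 43.54 m.

43.54 m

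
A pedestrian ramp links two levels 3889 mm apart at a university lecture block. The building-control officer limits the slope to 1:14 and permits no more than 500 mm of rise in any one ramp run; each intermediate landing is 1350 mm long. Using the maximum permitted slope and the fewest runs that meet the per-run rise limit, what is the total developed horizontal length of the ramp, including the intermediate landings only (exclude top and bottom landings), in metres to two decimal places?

⌈3889/500⌉ = 8 ramp runs. That means 7 intermediate landings.
Ramp run (horizontal) at 1:14: 3889 × 14 = 54446 mm.
7 intermediate landings contribute 7 × 1350 = 9450 mm.
Developed length = 54446 + 9450 = 63896 mm.
= 63.90 m.

63.90 m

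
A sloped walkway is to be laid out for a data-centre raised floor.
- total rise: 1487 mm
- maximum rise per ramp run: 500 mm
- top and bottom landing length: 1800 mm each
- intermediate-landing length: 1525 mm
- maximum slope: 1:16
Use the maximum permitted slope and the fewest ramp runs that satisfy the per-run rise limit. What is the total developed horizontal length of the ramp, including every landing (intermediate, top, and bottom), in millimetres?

1487 / 500 = 2.97, so 3 ramp runs are needed. That means 2 intermediate landings.
Ramp run (horizontal) at 1:16: 1487 × 16 = 23792 mm.
Intermediate landings: 2 × 1525 = 3050 mm.
Top and bottom landings: 2 × 1800 = 3600 mm.
Total = 23792 + 3050 + 3600 = 30442 mm.

30442 mm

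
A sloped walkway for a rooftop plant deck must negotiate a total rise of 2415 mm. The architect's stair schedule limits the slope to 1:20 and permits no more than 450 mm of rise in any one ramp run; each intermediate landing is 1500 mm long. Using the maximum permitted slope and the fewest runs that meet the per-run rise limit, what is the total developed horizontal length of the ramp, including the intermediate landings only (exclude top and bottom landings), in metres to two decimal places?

55.80 m

At most 450 each: 2415/450 = 5.37, giving 6 ramp runs. That means 5 intermediate landings.
Horizontal run for 2415 mm of rise at 1:20 is 2415 × 20 = 48300 mm.
Intermediate landings: 5 × 1500 = 7500 mm.
Total developed length = 48300 + 7500 = 55800 mm.
= 55.80 m.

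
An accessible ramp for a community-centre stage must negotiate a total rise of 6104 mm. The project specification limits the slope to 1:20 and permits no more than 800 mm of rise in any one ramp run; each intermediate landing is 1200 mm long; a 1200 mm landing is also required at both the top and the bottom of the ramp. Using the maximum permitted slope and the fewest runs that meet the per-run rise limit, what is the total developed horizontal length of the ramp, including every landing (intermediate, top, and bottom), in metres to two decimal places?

132.88 m

6104 / 800 = 7.63, so 8 ramp runs are needed. That means 7 intermediate landings.
Ramp run (horizontal) at 1:20: 6104 × 20 = 122080 mm.
Intermediate landings: 7 × 1200 = 8400 mm.
Top and bottom landings: 2 × 1200 = 2400 mm.
Total = 122080 + 8400 + 2400 = 132880 mm.
= 132.88 m.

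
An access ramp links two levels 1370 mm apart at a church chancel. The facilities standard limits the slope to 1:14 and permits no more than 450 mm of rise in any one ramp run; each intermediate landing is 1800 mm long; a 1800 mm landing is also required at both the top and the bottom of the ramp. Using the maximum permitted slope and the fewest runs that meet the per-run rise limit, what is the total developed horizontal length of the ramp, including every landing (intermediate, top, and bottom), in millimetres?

⌈1370/450⌉ = 4 ramp runs. That means 3 intermediate landings.
Horizontal run for 1370 mm of rise at 1:14 is 1370 × 14 = 19180 mm.
Intermediate landings: 3 × 1800 = 5400 mm.
Top and bottom landings: 2 × 1800 = 3600 mm.
Total = 19180 + 5400 + 3600 = 28180 mm.

28180 mm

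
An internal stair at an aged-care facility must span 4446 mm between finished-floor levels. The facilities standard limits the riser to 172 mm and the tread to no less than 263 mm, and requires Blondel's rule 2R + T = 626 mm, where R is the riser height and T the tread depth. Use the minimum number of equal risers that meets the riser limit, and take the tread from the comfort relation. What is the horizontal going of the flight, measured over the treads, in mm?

4446 / 172 = 25.85, so 26 risers are needed.
Riser R = 4446 / 26 = 171 mm, within the 172 mm limit.
Tread T = 626 − 2 × 171 = 284 mm (≥ 263 mm).
26 risers give 25 treads; going = 25 × 284 = 7100 mm.

7100 mm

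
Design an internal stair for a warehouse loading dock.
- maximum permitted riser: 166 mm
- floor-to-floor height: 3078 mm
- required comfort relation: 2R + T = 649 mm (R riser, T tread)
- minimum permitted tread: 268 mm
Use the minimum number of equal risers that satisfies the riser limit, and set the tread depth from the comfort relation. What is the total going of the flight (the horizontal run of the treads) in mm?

3078 / 166 = 18.54, so 19 risers are needed.
Each riser is 3078/19 = 162 mm (≤ 166 mm).
T = 649 − 2·162 = 325 mm, which satisfies the 268 mm minimum.
Going = (19 − 1) × 325 = 5850 mm.

5850 mm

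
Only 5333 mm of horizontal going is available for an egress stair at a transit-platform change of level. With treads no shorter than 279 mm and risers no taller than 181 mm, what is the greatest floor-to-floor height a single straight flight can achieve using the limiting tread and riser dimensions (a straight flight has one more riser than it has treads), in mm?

Treads that fit: ⌊5333 / 279⌋ = 19.
Risers = treads + 1 = 20.
Maximum height = 20 × 181 = 3620 mm.

3620 mm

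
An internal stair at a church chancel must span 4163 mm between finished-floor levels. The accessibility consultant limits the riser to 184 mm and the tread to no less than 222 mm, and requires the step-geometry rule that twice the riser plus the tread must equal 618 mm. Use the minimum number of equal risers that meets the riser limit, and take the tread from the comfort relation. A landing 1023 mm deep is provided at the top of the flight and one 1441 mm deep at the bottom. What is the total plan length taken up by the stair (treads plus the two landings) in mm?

⌈4163/184⌉ = 23 risers.
Riser R = 4163 / 23 = 181 mm, within the 184 mm limit.
T = 618 − 2·181 = 256 mm, which satisfies the 222 mm minimum.
Treads = 23 − 1 = 22; going = 22 × 256 = 5632 mm.
Enclosure = 5632 + 1023 + 1441 = 8096 mm.

8096 mm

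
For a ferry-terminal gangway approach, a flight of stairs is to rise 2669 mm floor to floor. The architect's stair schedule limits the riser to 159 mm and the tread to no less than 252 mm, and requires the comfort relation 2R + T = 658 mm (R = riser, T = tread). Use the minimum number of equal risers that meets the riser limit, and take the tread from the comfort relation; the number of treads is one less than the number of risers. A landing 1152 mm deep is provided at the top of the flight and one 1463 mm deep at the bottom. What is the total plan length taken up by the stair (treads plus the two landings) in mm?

8119 mm

⌈2669/159⌉ = 17 risers.
R = 2669 ÷ 17 = 157 mm.
From 2R + T = 658: T = 658 − 314 = 344 mm.
17 risers give 16 treads; going = 16 × 344 = 5504 mm.
Enclosure = 5504 + 1152 + 1463 = 8119 mm.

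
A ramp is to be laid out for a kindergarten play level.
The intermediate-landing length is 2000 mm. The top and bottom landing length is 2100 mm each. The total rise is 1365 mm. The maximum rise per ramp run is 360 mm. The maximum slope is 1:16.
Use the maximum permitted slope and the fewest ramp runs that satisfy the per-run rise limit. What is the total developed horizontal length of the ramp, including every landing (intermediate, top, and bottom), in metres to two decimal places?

32.04 m

1365 / 360 = 3.79, so 4 ramp runs are needed. That means 3 intermediate landings.
Ramp run (horizontal) at 1:16: 1365 × 16 = 21840 mm.
3 intermediate landings contribute 3 × 2000 = 6000 mm.
Top and bottom landings: 2 × 2100 = 4200 mm.
Total = 21840 + 6000 + 4200 = 32040 mm.
= 32.04 m.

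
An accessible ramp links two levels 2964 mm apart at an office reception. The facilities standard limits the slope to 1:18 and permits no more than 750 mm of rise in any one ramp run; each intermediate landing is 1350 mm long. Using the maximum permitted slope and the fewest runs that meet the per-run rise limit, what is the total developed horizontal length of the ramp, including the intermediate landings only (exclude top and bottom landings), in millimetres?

57402 mm

⌈2964/750⌉ = 4 ramp runs. That means 3 intermediate landings.
Horizontal run for 2964 mm of rise at 1:18 is 2964 × 18 = 53352 mm.
3 intermediate landings contribute 3 × 1350 = 4050 mm.
Total developed length = 53352 + 4050 = 57402 mm.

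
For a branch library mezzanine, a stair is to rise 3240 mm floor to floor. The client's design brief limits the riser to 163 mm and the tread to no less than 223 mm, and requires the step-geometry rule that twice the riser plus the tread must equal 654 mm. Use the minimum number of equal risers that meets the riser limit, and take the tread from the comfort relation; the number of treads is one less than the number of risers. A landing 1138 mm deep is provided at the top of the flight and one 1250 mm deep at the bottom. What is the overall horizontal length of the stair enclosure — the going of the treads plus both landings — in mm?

8658 mm

At most 163 each: 3240/163 = 19.88, giving 20 risers.
Each riser is 3240/20 = 162 mm (≤ 163 mm).
Tread T = 654 − 2 × 162 = 330 mm (≥ 223 mm).
Going = (20 − 1) × 330 = 6270 mm.
Add landings: 6270 + 1138 + 1250 = 8658 mm.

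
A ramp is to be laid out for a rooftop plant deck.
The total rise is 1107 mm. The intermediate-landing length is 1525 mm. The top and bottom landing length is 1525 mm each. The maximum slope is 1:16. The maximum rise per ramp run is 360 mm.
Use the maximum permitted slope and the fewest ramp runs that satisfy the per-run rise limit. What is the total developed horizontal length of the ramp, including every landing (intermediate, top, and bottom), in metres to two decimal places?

25.34 m

1107 / 360 = 3.08, so 4 ramp runs are needed. That means 3 intermediate landings.
Ramp run (horizontal) at 1:16: 1107 × 16 = 17712 mm.
3 intermediate landings contribute 3 × 1525 = 4575 mm.
Top and bottom landings: 2 × 1525 = 3050 mm.
Total = 17712 + 4575 + 3050 = 25337 mm.
= 25.34 m.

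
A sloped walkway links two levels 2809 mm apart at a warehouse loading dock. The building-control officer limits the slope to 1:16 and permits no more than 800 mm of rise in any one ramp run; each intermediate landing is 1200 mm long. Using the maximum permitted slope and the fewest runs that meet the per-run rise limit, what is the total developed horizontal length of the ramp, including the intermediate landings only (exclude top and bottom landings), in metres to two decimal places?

2809 / 800 = 3.511 → round up to 4 ramp runs. That means 3 intermediate landings.
Horizontal run for 2809 mm of rise at 1:16 is 2809 × 16 = 44944 mm.
Intermediate landings: 3 × 1200 = 3600 mm.
Developed length = 44944 + 3600 = 48544 mm.
= 48.54 m.

48.54 m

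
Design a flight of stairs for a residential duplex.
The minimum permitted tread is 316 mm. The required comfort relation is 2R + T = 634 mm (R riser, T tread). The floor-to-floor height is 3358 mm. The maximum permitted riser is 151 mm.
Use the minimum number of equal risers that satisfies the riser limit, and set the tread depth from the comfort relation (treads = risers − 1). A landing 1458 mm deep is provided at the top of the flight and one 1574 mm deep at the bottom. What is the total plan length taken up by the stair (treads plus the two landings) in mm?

10556 mm

⌈3358/151⌉ = 23 risers.
R = 3358 ÷ 23 = 146 mm.
Tread T = 634 − 2 × 146 = 342 mm (≥ 316 mm).
Treads = 23 − 1 = 22; going = 22 × 342 = 7524 mm.
Enclosure = 7524 + 1458 + 1574 = 10556 mm.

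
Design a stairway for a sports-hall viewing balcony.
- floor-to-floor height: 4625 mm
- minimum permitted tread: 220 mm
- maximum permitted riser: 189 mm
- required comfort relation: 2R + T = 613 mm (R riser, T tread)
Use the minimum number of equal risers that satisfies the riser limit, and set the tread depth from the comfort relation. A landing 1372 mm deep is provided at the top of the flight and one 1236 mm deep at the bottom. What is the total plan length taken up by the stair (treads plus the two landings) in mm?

8440 mm

⌈4625/189⌉ = 25 risers.
Each riser is 4625/25 = 185 mm (≤ 189 mm).
T = 613 − 2·185 = 243 mm, which satisfies the 220 mm minimum.
Treads = 25 − 1 = 24; going = 24 × 243 = 5832 mm.
Add landings: 5832 + 1372 + 1236 = 8440 mm.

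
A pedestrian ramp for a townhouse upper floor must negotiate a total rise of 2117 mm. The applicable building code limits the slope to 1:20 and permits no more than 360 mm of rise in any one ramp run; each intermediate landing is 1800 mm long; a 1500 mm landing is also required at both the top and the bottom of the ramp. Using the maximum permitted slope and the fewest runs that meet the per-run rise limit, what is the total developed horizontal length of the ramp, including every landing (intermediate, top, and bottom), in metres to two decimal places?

54.34 m

At most 360 each: 2117/360 = 5.88, giving 6 ramp runs. That means 5 intermediate landings.
Horizontal run for 2117 mm of rise at 1:20 is 2117 × 20 = 42340 mm.
Intermediate landings: 5 × 1800 = 9000 mm.
Top and bottom landings: 2 × 1500 = 3000 mm.
Total = 42340 + 9000 + 3000 = 54340 mm.
= 54.34 m.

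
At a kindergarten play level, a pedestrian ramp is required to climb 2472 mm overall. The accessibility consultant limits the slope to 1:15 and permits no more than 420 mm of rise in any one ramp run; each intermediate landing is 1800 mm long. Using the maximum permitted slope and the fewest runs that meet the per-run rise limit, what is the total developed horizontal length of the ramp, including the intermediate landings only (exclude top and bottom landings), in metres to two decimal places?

At most 420 each: 2472/420 = 5.89, giving 6 ramp runs. That means 5 intermediate landings.
Horizontal run for 2472 mm of rise at 1:15 is 2472 × 15 = 37080 mm.
5 intermediate landings contribute 5 × 1800 = 9000 mm.
Developed length = 37080 + 9000 = 46080 mm.
= 46.08 m.

46.08 m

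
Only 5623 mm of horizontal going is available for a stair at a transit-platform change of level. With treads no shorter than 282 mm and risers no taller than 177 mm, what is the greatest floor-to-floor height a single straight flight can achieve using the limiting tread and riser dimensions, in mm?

Treads that fit: ⌊5623 / 282⌋ = 19.
Risers = treads + 1 = 20.
Maximum height = 20 × 177 = 3540 mm.

3540 mm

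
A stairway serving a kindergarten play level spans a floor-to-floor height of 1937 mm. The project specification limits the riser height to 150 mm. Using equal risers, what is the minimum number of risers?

1937 / 150 = 12.91, so 13 risers are needed.

13 risers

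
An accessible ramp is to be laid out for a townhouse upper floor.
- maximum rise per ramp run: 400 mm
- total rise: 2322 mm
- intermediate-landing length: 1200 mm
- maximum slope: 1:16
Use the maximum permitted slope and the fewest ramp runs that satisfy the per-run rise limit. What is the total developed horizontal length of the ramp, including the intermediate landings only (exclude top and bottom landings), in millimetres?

At most 400 each: 2322/400 = 5.80, giving 6 ramp runs. That means 5 intermediate landings.
Ramp run (horizontal) at 1:16: 2322 × 16 = 37152 mm.
Intermediate landings: 5 × 1200 = 6000 mm.
Total developed length = 37152 + 6000 = 43152 mm.

43152 mm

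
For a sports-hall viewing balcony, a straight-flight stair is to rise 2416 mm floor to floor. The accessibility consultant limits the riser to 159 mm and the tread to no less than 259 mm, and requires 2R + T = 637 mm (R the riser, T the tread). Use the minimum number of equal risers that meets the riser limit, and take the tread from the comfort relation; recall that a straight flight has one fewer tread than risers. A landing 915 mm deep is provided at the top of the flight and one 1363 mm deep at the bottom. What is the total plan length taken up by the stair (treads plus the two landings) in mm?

7303 mm

2416 / 159 = 15.19, so 16 risers are needed.
Riser R = 2416 / 16 = 151 mm, within the 159 mm limit.
T = 637 − 2·151 = 335 mm, which satisfies the 259 mm minimum.
16 risers give 15 treads; going = 15 × 335 = 5025 mm.
Enclosure = 5025 + 915 + 1363 = 7303 mm.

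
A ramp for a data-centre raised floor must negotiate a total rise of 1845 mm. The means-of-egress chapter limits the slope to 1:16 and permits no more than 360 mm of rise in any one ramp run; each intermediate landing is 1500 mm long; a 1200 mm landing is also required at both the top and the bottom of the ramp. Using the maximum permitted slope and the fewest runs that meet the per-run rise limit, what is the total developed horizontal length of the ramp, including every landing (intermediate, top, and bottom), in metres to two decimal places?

39.42 m

1845 / 360 = 5.125 → round up to 6 ramp runs. That means 5 intermediate landings.
Ramp run (horizontal) at 1:16: 1845 × 16 = 29520 mm.
Intermediate landings: 5 × 1500 = 7500 mm.
Top and bottom landings: 2 × 1200 = 2400 mm.
Total = 29520 + 7500 + 2400 = 39420 mm.
= 39.42 m.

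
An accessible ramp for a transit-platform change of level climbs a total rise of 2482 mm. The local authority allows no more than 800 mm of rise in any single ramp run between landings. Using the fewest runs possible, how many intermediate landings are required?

3 intermediate landings

2482 / 800 = 3.10, so 4 ramp runs are needed.
4 runs are separated by 3 intermediate landings.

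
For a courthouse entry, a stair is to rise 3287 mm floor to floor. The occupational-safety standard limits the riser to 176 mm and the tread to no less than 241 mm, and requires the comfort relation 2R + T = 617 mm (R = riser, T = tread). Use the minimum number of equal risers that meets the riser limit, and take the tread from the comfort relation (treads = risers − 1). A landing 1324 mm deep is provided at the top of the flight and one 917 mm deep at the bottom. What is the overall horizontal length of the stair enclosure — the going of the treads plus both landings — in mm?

At most 176 each: 3287/176 = 18.68, giving 19 risers.
Riser R = 3287 / 19 = 173 mm, within the 176 mm limit.
T = 617 − 2·173 = 271 mm, which satisfies the 241 mm minimum.
Going = (19 − 1) × 271 = 4878 mm.
Enclosure = 4878 + 1324 + 917 = 7119 mm.

7119 mm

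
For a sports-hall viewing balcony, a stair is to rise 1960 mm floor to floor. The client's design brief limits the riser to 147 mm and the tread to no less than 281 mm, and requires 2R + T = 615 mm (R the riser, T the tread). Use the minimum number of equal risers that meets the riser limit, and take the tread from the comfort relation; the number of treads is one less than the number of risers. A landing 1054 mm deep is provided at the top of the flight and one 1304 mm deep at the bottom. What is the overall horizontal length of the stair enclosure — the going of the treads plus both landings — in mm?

⌈1960/147⌉ = 14 risers.
Each riser is 1960/14 = 140 mm (≤ 147 mm).
Tread T = 615 − 2 × 140 = 335 mm (≥ 281 mm).
Going = (14 − 1) × 335 = 4355 mm.
Enclosure = 4355 + 1054 + 1304 = 6713 mm.

6713 mm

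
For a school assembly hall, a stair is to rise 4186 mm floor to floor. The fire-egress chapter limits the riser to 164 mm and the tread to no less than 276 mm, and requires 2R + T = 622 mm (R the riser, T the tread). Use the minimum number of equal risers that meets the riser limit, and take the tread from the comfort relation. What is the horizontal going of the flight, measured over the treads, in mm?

7500 mm

4186 / 164 = 25.52, so 26 risers are needed.
Each riser is 4186/26 = 161 mm (≤ 164 mm).
T = 622 − 2·161 = 300 mm, which satisfies the 276 mm minimum.
Going = (26 − 1) × 300 = 7500 mm.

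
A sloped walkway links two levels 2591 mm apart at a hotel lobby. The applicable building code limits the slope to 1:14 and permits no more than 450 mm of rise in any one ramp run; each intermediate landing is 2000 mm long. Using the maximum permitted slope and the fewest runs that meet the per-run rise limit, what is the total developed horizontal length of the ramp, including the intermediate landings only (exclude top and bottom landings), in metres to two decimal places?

2591 / 450 = 5.758 → round up to 6 ramp runs. That means 5 intermediate landings.
Horizontal run for 2591 mm of rise at 1:14 is 2591 × 14 = 36274 mm.
Intermediate landings: 5 × 2000 = 10000 mm.
Developed length = 36274 + 10000 = 46274 mm.
= 46.27 m.

46.27 m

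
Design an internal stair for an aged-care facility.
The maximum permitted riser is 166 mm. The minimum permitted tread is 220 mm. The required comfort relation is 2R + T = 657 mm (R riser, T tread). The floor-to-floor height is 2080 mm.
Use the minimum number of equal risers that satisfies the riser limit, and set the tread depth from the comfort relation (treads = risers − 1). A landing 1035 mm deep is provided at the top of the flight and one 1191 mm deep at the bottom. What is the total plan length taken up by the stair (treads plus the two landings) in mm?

⌈2080/166⌉ = 13 risers.
Riser R = 2080 / 13 = 160 mm, within the 166 mm limit.
T = 657 − 2·160 = 337 mm, which satisfies the 220 mm minimum.
13 risers give 12 treads; going = 12 × 337 = 4044 mm.
Add landings: 4044 + 1035 + 1191 = 6270 mm.

6270 mm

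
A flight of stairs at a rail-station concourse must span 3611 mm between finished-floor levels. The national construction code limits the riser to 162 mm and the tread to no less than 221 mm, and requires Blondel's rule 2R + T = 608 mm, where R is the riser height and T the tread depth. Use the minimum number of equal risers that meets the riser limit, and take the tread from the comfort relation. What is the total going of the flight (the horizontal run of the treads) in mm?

3611 / 162 = 22.29, so 23 risers are needed.
R = 3611 ÷ 23 = 157 mm.
From 2R + T = 608: T = 608 − 314 = 294 mm.
Going = (23 − 1) × 294 = 6468 mm.

6468 mm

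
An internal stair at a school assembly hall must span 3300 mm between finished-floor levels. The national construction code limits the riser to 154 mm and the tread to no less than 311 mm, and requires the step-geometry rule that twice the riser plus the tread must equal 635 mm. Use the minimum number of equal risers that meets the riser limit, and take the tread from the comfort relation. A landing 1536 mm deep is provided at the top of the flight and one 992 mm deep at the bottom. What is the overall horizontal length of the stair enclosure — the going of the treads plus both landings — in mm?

3300 / 154 = 21.43, so 22 risers are needed.
Riser R = 3300 / 22 = 150 mm, within the 154 mm limit.
From 2R + T = 635: T = 635 − 300 = 335 mm.
22 risers give 21 treads; going = 21 × 335 = 7035 mm.
Enclosure = 7035 + 1536 + 992 = 9563 mm.

9563 mm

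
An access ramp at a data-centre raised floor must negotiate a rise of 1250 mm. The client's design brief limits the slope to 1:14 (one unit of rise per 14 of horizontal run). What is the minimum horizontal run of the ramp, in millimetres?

17500 mm

Run = rise × 14 = 1250 × 14 = 17500 mm.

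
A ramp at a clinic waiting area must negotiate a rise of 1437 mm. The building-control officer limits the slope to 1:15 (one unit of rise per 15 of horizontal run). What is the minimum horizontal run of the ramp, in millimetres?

21555 mm

Run = rise × 15 = 1437 × 15 = 21555 mm.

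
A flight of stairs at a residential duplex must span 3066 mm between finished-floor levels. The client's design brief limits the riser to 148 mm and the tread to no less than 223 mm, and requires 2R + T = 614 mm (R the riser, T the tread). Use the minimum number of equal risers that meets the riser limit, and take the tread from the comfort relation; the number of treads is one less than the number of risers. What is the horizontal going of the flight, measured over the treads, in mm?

6440 mm

At most 148 each: 3066/148 = 20.72, giving 21 risers.
Riser R = 3066 / 21 = 146 mm, within the 148 mm limit.
T = 614 − 2·146 = 322 mm, which satisfies the 223 mm minimum.
Going = (21 − 1) × 322 = 6440 mm.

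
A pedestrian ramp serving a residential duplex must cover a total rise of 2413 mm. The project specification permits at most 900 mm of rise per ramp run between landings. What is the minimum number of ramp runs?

3 runs

2413 / 900 = 2.681 → round up to 3 ramp runs.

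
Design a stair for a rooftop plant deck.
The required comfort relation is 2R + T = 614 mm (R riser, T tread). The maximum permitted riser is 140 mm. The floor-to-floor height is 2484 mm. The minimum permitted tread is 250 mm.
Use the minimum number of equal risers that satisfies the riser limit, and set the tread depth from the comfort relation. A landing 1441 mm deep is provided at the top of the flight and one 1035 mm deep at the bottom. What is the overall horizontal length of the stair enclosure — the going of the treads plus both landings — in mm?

At most 140 each: 2484/140 = 17.74, giving 18 risers.
R = 2484 ÷ 18 = 138 mm.
From 2R + T = 614: T = 614 − 276 = 338 mm.
Going = (18 − 1) × 338 = 5746 mm.
Add landings: 5746 + 1441 + 1035 = 8222 mm.

8222 mm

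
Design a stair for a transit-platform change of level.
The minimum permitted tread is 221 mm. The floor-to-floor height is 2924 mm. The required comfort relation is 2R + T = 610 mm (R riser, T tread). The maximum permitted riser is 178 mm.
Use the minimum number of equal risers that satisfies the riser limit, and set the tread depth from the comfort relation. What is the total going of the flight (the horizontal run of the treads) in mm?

2924 / 178 = 16.43, so 17 risers are needed.
R = 2924 ÷ 17 = 172 mm.
Tread T = 610 − 2 × 172 = 266 mm (≥ 221 mm).
17 risers give 16 treads; going = 16 × 266 = 4256 mm.

4256 mm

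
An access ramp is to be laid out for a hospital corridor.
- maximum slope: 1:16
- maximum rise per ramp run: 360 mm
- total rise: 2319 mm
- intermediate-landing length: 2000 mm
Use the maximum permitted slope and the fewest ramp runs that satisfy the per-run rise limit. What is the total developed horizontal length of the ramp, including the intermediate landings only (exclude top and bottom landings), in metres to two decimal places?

⌈2319/360⌉ = 7 ramp runs. That means 6 intermediate landings.
Ramp run (horizontal) at 1:16: 2319 × 16 = 37104 mm.
6 intermediate landings contribute 6 × 2000 = 12000 mm.
Total developed length = 37104 + 12000 = 49104 mm.
= 49.10 m.

49.10 m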